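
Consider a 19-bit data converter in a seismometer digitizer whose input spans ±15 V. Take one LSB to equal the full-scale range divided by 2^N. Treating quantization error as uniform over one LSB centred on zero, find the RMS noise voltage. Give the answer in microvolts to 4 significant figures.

Full-scale range = 15 V − (-15 V) = 30 V.
One LSB is 30 V / 524288 = 57.2205 µV.
σ_q = LSB/√12 = 57.2205 µV/3.4641 = 16.52 µV.

16.52 µV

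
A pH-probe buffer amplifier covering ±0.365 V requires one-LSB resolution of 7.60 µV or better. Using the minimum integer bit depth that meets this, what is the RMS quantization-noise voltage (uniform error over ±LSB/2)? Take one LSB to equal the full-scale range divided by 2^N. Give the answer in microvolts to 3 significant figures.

1.61 µV

Range = 0.365 − (-0.365) = 0.73 V.
Need 2^N ≥ 0.73 V / 7.60 µV = 96050 → N_min = 17.
One LSB is 0.73 V / 131072 = 5.5695 µV.
RMS noise = LSB/√12 = 1.61 µV.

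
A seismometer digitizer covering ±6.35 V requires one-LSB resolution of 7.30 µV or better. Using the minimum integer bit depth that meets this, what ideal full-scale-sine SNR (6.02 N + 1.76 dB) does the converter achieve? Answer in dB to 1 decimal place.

Full-scale range = 6.35 V − (-6.35 V) = 12.7 V.
Levels needed ≥ 12.7/7.30 µV = 1.740e6. 2^21 = 2097152 suffices, so N_min = 21.
6.02(21) + 1.76 = 128.18 dB.

128.2 dB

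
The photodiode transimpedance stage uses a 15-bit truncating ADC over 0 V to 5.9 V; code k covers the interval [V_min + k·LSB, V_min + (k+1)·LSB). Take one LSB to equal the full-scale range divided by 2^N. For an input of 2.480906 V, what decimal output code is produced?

13778

Span = 5.9 V. LSB = 5.9 V / 2^15 ≈ 180.1 µV.
code = ⌊(V_in − V_min)/LSB⌋ = ⌊(V_in − V_min) × 2^15 / range⌋
     = ⌊(2.480906 − (0)) × 32768 / 5.9⌋ = ⌊2.480906 × 32768/5.9⌋
     = ⌊13778.700⌋ = 13778.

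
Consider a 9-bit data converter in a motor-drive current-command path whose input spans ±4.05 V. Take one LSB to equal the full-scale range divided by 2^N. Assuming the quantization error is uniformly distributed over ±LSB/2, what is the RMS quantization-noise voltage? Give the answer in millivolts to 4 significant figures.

4.567 mV

Span: 4.05 V − (-4.05 V) = 8.1 V.
LSB = 8.1 V / 2^9 = 15.8203 mV.
RMS of a uniform error over width LSB is LSB/√12 = 4.567 mV.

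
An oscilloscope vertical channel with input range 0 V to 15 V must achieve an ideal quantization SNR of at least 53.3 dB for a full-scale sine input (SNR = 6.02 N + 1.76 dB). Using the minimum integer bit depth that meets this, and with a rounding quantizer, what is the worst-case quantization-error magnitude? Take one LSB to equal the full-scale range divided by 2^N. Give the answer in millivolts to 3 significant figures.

V_FS = 15 V.
6.02 N + 1.76 ≥ 53.3 gives N ≥ 8.561, so the minimum integer is 9.
LSB = 15 V ÷ 2^9 = 15/512 V = 29.297 mV.
Half an LSB is 14.6 mV.

14.6 mV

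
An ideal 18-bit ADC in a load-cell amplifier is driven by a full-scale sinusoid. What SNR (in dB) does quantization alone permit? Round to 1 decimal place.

Ideal quantization SNR: 6.02 × 18 + 1.76 dB = 110.1 dB.

110.1 dB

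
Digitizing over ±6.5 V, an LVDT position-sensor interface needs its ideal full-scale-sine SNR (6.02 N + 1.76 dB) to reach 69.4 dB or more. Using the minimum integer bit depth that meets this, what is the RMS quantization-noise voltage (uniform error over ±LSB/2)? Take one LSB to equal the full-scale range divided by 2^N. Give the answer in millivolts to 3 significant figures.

Span: 6.5 V − (-6.5 V) = 13 V.
Solving 6.02 N ≥ 69.4 − 1.76: N ≥ 11.236. Round up → N = 12.
LSB = 13 V ÷ 2^12 = 13/4096 V = 3.1738 mV.
RMS noise = LSB/√12 = 0.916 mV.

0.916 mV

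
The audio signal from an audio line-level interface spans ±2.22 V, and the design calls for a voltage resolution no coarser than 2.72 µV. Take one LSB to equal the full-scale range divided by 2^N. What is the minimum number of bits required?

Span: 2.22 V − (-2.22 V) = 4.44 V.
4.44 V / 2.72 µV = 1.632e6. Since 2^20 = 1048576 and 2^21 = 2097152, N = 21.

21 bits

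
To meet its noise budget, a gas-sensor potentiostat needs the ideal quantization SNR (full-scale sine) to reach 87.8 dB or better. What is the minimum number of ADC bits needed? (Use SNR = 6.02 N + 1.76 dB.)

15 bits

Solving 6.02 N ≥ 87.8 − 1.76: N ≥ 14.292. Round up → N = 15.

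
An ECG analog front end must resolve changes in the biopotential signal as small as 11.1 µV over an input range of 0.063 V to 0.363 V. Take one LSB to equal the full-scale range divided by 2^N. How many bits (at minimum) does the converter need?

The full-scale span is 0.363 − (0.063) = 0.3 V.
Required number of levels: 0.3/11.1 µV = 27027; smallest N with 2^N ≥ that is 15.

15 bits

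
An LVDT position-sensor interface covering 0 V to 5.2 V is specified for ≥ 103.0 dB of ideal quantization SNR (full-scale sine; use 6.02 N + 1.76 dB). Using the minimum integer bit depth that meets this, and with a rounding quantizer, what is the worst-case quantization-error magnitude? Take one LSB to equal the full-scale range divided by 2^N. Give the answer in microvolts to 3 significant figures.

Range is 5.2 V.
Solving 6.02 N ≥ 103.0 − 1.76: N ≥ 16.817. Round up → N = 17.
LSB = 5.2 V / 2^17 = 39.673 µV.
Max error for round-to-nearest is LSB/2 = 19.8 µV.

19.8 µV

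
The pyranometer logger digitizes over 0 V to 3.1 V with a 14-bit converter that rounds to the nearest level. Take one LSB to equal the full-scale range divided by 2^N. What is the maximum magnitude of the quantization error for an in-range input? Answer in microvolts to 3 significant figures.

V_FS = 3.1 V.
One LSB is 3.1 V / 16384 = 189.21 µV.
A rounding quantizer has |error| ≤ LSB/2 = 94.6 µV.

94.6 µV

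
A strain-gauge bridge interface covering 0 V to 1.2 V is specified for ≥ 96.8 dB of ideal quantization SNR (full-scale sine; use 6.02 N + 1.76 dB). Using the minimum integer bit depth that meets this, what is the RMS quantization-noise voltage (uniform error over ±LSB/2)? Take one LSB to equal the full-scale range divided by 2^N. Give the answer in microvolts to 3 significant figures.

Span = 1.2 V.
6.02 N + 1.76 ≥ 96.8 gives N ≥ 15.787, so the minimum integer is 16.
LSB = 1.2 V ÷ 2^16 = 1.2/65536 V = 18.311 µV.
V_rms = LSB/√12 = 5.29 µV.

5.29 µV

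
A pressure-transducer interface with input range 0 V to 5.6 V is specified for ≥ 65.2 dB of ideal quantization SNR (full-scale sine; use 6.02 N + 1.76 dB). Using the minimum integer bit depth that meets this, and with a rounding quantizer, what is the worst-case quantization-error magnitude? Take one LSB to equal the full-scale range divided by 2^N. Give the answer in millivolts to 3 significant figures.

1.37 mV

V_FS = 5.6 V.
Solving 6.02 N ≥ 65.2 − 1.76: N ≥ 10.538. Round up → N = 11.
LSB = 5.6 V / 2^11 = 2.7344 mV.
Max error for round-to-nearest is LSB/2 = 1.37 mV.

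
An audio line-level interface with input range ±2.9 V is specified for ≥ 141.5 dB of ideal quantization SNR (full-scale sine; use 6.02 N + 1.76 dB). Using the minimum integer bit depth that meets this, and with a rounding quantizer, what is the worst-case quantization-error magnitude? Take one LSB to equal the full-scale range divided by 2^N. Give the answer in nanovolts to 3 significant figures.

173 nV

Range = 2.9 − (-2.9) = 5.8 V.
6.02 N + 1.76 ≥ 141.5 gives N ≥ 23.213, so the minimum integer is 24.
LSB = 5.8 V / 2^24 = 345.71 nV.
|e|_max = LSB/2 = 173 nV.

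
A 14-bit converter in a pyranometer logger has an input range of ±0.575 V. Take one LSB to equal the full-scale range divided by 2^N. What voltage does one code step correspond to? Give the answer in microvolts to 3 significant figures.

Full-scale range = 0.575 V − (-0.575 V) = 1.15 V.
2^14 = 16384 levels.
One LSB is 1.15 V / 16384 = 70.2 µV.

70.2 µV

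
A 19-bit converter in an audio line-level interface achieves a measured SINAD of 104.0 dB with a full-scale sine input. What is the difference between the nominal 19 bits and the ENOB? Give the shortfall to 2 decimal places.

2.02 bits

Effective bits = (104.0 − 1.76)/6.02 = 16.9834.
19 − 16.9834 = 2.02 bits below nominal.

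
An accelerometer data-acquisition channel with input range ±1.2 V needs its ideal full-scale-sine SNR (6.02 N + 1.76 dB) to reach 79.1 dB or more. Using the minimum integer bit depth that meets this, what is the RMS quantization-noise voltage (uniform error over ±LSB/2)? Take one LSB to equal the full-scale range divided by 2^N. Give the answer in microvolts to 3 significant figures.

Full-scale range = 1.2 V − (-1.2 V) = 2.4 V.
Solving 6.02 N ≥ 79.1 − 1.76: N ≥ 12.847. Round up → N = 13.
One LSB is 2.4 V / 8192 = 292.97 µV.
RMS noise = LSB/√12 = 84.6 µV.

84.6 µV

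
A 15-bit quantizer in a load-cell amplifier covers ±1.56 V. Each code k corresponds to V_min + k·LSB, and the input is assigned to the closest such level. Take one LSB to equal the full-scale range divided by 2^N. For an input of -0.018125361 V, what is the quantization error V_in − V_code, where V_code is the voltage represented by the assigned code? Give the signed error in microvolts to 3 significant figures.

The full-scale span is 1.56 − (-1.56) = 3.12 V. LSB = 3.12 V / 2^15 ≈ 95.21 µV.
(-0.018125361 − (-1.56)) / LSB = 1.541874639 × 32768/3.12 = 16193.6372. Nearest integer: k = 16194.
V_code = V_min + k × range/2^15 = -1.56 + 16194 × 3.12/32768 = -0.018090820313 V.
e = -0.018125361 − (-0.018090820313) = −34.5 µV.

−34.5 µV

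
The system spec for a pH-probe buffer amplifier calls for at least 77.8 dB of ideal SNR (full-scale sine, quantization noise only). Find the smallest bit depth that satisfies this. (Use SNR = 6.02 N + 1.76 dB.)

Required N = ⌈(77.8 − 1.76)/6.02⌉ = ⌈12.631⌉ = 13.

13 bits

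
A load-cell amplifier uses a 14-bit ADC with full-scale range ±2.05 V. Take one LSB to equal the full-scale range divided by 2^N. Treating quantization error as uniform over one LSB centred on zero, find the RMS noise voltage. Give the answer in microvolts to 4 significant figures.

Span: 2.05 V − (-2.05 V) = 4.1 V.
Step size = 4.1/16384 V = 250.244 µV.
For a uniform distribution on [−LSB/2, +LSB/2], V_rms = LSB/√12 = 250.244 µV/3.4641 = 72.24 µV.

72.24 µV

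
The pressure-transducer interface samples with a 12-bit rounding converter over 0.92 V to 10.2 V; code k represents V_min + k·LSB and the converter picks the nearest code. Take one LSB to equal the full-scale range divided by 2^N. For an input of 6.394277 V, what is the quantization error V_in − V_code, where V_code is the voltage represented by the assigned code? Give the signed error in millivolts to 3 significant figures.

+0.527 mV

Full-scale range = 10.2 V − (0.92 V) = 9.28 V. LSB = 9.28 V / 2^12 ≈ 2.266 mV.
(6.394277 − (0.92)) / LSB = 5.474277 × 4096/9.28 = 2416.2326. Nearest integer: k = 2416.
Reconstructed level: 0.92 + 2416 × 9.28/4096 V = 6.393750000 V.
V_in − V_code = 6.394277 − (6.393750000) = +0.527 mV.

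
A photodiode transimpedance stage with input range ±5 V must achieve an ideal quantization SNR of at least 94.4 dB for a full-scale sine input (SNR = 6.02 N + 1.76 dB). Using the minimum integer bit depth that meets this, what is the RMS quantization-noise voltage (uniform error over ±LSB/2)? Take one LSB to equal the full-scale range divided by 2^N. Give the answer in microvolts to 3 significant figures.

Full-scale range = 5 V − (-5 V) = 10 V.
6.02 N + 1.76 ≥ 94.4 gives N ≥ 15.389, so the minimum integer is 16.
One LSB is 10 V / 65536 = 152.59 µV.
V_rms = LSB/√12 = 44.0 µV.

44.0 µV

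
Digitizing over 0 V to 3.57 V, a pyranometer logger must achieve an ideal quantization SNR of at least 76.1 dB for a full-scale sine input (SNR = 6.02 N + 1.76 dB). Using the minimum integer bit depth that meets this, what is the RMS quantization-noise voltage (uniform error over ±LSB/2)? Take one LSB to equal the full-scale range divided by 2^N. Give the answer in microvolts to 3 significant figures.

Range is 3.57 V.
Required N = ⌈(76.1 − 1.76)/6.02⌉ = ⌈12.349⌉ = 13.
Step size = 3.57/8192 V = 435.79 µV.
V_rms = LSB/√12 = 126 µV.

126 µV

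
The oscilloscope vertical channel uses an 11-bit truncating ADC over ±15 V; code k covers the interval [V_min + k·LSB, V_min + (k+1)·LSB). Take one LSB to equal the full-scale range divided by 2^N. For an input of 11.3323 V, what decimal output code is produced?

Range = 15 − (-15) = 30 V. LSB = 30 V / 2^11 ≈ 14.65 mV.
code = ⌊(V_in − V_min)/LSB⌋ = ⌊(V_in − V_min) × 2^11 / range⌋
     = ⌊(11.3323 − (-15)) × 2048 / 30⌋ = ⌊26.3323 × 2048/30⌋
     = ⌊1797.618⌋ = 1797.

1797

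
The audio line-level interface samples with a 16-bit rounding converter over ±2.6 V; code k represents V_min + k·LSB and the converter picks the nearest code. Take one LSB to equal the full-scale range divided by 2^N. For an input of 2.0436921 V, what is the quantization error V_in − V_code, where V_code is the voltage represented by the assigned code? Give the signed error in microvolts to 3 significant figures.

−15.2 µV

The full-scale span is 2.6 − (-2.6) = 5.2 V. LSB = 5.2 V / 2^16 ≈ 79.35 µV.
(2.0436921 − (-2.6)) / LSB = 4.6436921 × 65536/5.2 = 58524.8087. Nearest integer: k = 58525.
V_code = -2.6 + (58525/65536) × 5.2 = 2.0437072754 V.
V_in − V_code = 2.0436921 − (2.0437072754) = −15.2 µV.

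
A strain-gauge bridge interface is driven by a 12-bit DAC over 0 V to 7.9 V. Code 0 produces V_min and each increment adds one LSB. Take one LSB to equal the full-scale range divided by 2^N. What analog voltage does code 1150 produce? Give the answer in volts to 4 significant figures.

V_FS = 7.9 V. LSB = 7.9 V / 2^12.
V_out = 0 + 1150 × (7.9/4096) V
      = 0 + 2.21802 = 2.21802 V.

2.218 V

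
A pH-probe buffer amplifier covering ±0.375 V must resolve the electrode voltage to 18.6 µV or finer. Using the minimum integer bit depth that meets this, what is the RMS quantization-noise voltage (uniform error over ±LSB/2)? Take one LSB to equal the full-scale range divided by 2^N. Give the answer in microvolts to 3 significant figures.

3.30 µV

Full-scale range = 0.375 V − (-0.375 V) = 0.75 V.
Levels needed ≥ 0.75/18.6 µV = 40320. 2^16 = 65536 suffices, so N_min = 16.
Step size = 0.75/65536 V = 11.444 µV.
V_rms = LSB/√12 = 3.30 µV.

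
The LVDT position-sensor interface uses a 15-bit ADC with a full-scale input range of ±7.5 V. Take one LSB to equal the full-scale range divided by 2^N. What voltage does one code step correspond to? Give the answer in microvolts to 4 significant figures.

457.8 µV

Span: 7.5 V − (-7.5 V) = 15 V.
2^15 = 32768 levels.
One LSB is 15 V / 32768 = 457.8 µV.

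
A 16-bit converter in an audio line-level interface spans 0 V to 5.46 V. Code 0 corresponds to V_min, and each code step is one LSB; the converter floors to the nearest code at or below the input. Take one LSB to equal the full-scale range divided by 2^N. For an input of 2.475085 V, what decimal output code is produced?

Full-scale range = 5.46 V. LSB = 5.46 V / 2^16 ≈ 83.31 µV.
(V_in − V_min) × 2^16/range = (2.475085 − (0)) × 65536/5.46 = 29708.273.
Floor → code = 29708.

29708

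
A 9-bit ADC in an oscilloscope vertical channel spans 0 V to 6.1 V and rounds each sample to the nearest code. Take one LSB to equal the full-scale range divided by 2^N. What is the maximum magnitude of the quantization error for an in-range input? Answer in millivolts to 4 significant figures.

5.957 mV

Span = 6.1 V.
Step size = 6.1/512 V = 11.9141 mV.
Worst-case error for round-to-nearest is half an LSB: 5.957 mV.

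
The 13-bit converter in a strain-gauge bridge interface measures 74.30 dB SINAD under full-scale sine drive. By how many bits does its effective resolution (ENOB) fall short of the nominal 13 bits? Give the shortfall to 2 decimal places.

0.95 bits

Effective bits = (74.30 − 1.76)/6.02 = 12.0498.
Lost resolution: 13 − 12.0498 = 0.9502 bits.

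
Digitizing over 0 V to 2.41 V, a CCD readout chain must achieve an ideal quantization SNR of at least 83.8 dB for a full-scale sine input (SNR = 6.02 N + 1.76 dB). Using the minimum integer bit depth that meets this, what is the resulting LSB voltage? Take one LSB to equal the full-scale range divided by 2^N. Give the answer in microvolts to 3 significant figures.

147 µV

Range is 2.41 V.
Solving 6.02 N ≥ 83.8 − 1.76: N ≥ 13.628. Round up → N = 14.
LSB = 2.41 V / 2^14 = 147 µV.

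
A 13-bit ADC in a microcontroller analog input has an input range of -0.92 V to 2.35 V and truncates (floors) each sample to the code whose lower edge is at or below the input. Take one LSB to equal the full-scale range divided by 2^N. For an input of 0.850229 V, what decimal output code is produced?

4434

Span: 2.35 V − (-0.92 V) = 3.27 V. LSB = 3.27 V / 2^13 ≈ 399.2 µV.
V_in − V_min = 0.850229 − (-0.92) = 1.770229 V.
Divide by LSB: 1.770229 × 8192/3.27 = 4434.7755.
Truncating gives code 4434.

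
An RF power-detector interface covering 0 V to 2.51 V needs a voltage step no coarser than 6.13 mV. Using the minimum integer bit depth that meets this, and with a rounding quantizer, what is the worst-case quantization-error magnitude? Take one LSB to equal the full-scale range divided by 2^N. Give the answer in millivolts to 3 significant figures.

2.45 mV

V_FS = 2.51 V.
Required number of levels: 2.51/6.13 mV = 409.46; smallest N with 2^N ≥ that is 9.
Step size = 2.51/512 V = 4.9023 mV.
|e|_max = LSB/2 = 2.45 mV.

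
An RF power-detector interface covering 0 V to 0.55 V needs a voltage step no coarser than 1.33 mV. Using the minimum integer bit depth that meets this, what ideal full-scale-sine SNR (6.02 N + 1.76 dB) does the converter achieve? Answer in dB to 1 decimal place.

55.9 dB

Range is 0.55 V.
Levels needed ≥ 0.55/1.33 mV = 413.5. 2^9 = 512 suffices, so N_min = 9.
Ideal SNR at N = 9: 6.02·9 + 1.76 = 55.9 dB.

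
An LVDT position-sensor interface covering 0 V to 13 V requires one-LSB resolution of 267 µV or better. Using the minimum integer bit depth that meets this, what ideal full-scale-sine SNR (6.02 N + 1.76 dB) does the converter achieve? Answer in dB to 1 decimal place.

98.1 dB

Span = 13 V.
Required number of levels: 13/267 µV = 48689; smallest N with 2^N ≥ that is 16.
SNR = 6.02 × 16 + 1.76 = 98.08 dB.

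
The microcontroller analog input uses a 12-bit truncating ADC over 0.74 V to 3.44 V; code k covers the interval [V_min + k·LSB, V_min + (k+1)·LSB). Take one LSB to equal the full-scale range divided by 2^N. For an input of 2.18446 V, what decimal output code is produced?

Range = 3.44 − (0.74) = 2.7 V. LSB = 2.7 V / 2^12 ≈ 0.6592 mV.
(V_in − V_min) × 2^12/range = (2.18446 − (0.74)) × 4096/2.7 = 2191.299.
Floor → code = 2191.

2191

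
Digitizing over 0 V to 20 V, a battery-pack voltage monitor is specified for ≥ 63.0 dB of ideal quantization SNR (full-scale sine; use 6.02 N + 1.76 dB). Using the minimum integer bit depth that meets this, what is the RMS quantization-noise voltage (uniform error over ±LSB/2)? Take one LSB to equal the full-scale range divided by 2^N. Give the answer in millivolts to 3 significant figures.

Range is 20 V.
Solving 6.02 N ≥ 63.0 − 1.76: N ≥ 10.173. Round up → N = 11.
One LSB is 20 V / 2048 = 9.7656 mV.
V_rms = LSB/√12 = 2.82 mV.

2.82 mV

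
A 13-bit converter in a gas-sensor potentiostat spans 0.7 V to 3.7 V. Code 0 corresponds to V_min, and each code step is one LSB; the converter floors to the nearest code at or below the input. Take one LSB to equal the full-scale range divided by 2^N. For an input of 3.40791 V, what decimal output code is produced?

7394

Full-scale range = 3.7 V − (0.7 V) = 3 V. LSB = 3 V / 2^13 ≈ 366.2 µV.
V_in − V_min = 3.40791 − (0.7) = 2.70791 V.
Divide by LSB: 2.70791 × 8192/3 = 7394.3996.
Truncating gives code 7394.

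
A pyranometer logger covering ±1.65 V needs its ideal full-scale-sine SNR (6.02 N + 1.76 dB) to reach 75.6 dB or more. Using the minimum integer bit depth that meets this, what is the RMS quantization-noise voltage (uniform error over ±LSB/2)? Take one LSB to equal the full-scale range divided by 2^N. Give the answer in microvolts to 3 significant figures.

116 µV

Span: 1.65 V − (-1.65 V) = 3.3 V.
N ≥ (75.6 − 1.76)/6.02 = 12.266 → N_min = 13.
One LSB is 3.3 V / 8192 = 402.83 µV.
RMS noise = LSB/√12 = 116 µV.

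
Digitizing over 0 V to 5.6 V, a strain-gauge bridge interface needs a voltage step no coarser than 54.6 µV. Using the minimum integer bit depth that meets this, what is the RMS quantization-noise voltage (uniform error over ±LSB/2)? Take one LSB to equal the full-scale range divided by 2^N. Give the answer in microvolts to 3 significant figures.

Range is 5.6 V.
5.6 V / 54.6 µV = 102600. Since 2^16 = 65536 and 2^17 = 131072, N = 17.
One LSB is 5.6 V / 131072 = 42.725 µV.
V_rms = LSB/√12 = 12.3 µV.

12.3 µV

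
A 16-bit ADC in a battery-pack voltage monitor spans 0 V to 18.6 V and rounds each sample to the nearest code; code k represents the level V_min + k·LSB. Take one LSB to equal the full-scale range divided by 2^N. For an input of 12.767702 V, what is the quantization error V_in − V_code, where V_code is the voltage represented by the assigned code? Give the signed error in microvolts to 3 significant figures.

V_FS = 18.6 V. LSB = 18.6 V / 2^16 ≈ 283.8 µV.
(12.767702 − (0)) / LSB = 12.767702 × 65536/18.6 = 44986.2429. Nearest integer: k = 44986.
V_code = V_min + k × range/2^16 = 0 + 44986 × 18.6/65536 = 12.767633057 V.
V_in − V_code = 12.767702 − (12.767633057) = +68.9 µV.

+68.9 µV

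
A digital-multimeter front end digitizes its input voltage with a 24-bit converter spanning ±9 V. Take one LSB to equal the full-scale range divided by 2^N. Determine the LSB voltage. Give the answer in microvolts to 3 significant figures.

Full-scale range = 9 V − (-9 V) = 18 V.
2^24 = 16777216 levels.
One LSB is 18 V / 16777216 = 1.07 µV.

1.07 µV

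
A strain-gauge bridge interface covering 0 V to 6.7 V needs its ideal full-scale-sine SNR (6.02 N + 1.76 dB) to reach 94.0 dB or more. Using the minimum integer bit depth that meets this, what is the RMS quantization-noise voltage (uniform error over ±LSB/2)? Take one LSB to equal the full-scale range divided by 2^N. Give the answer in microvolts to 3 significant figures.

Range is 6.7 V.
Required N = ⌈(94.0 − 1.76)/6.02⌉ = ⌈15.322⌉ = 16.
Step size = 6.7/65536 V = 102.23 µV.
RMS noise = LSB/√12 = 29.5 µV.

29.5 µV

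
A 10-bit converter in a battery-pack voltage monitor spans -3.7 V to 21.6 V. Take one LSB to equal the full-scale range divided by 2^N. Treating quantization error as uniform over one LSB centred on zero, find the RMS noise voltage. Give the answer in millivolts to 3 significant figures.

7.13 mV

Span: 21.6 V − (-3.7 V) = 25.3 V.
Step size = 25.3/1024 V = 24.707 mV.
σ_q = LSB/√12 = 24.707 mV/3.4641 = 7.13 mV.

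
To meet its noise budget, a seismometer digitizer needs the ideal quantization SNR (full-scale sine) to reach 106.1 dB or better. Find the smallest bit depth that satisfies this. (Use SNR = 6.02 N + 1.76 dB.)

Required N = ⌈(106.1 − 1.76)/6.02⌉ = ⌈17.332⌉ = 18.

18 bits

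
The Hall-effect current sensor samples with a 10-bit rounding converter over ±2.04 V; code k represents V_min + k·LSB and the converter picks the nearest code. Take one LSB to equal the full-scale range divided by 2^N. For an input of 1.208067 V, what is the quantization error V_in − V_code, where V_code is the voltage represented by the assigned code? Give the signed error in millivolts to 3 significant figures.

+0.801 mV

Full-scale range = 2.04 V − (-2.04 V) = 4.08 V. LSB = 4.08 V / 2^10 ≈ 3.984 mV.
(V_in − V_min)/LSB = (1.208067 − (-2.04)) × 1024/4.08 = 815.2011 → nearest code k = 815.
Reconstructed level: -2.04 + 815 × 4.08/1024 V = 1.207265625 V.
Error = V_in − V_code = 1.208067 − (1.207265625) = +0.801 mV.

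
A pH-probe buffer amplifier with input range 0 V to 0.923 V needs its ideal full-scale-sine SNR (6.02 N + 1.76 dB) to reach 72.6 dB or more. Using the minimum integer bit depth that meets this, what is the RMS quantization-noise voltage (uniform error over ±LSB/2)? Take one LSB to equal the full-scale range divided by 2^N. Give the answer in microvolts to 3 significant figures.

65.1 µV

Span = 0.923 V.
6.02 N + 1.76 ≥ 72.6 gives N ≥ 11.767, so the minimum integer is 12.
Step size = 0.923/4096 V = 225.34 µV.
σ_q = LSB/√12 = 225.34 µV/3.4641 = 65.1 µV.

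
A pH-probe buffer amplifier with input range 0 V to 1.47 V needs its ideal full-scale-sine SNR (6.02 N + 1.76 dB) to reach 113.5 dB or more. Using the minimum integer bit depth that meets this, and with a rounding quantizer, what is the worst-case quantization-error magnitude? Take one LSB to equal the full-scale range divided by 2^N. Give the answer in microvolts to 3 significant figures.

1.40 µV

Span = 1.47 V.
N ≥ (113.5 − 1.76)/6.02 = 18.561 → N_min = 19.
LSB = 1.47 V ÷ 2^19 = 1.47/524288 V = 2.8038 µV.
|e|_max = LSB/2 = 1.40 µV.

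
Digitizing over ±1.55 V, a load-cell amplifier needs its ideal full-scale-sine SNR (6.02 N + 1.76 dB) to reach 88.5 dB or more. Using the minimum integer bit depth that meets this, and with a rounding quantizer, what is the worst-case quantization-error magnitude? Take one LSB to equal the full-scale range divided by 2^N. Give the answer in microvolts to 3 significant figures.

47.3 µV

The full-scale span is 1.55 − (-1.55) = 3.1 V.
Required N = ⌈(88.5 − 1.76)/6.02⌉ = ⌈14.409⌉ = 15.
LSB = 3.1 V / 2^15 = 94.604 µV.
Max error for round-to-nearest is LSB/2 = 47.3 µV.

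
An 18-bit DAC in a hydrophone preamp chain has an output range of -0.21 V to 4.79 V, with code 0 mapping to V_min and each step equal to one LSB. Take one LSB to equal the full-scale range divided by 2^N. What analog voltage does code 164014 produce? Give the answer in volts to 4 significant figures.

Range = 4.79 − (-0.21) = 5 V. LSB = 5 V / 2^18.
Output = V_min + (164014/262144) × range = -0.21 + 0.625664 × 5 V
      = -0.21 V + 3.12832 V = 2.91832 V.

2.918 V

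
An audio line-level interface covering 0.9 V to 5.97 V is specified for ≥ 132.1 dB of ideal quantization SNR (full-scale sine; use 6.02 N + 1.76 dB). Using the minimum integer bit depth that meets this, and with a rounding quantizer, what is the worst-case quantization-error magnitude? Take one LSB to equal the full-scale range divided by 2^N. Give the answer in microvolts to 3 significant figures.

Full-scale range = 5.97 V − (0.9 V) = 5.07 V.
Solving 6.02 N ≥ 132.1 − 1.76: N ≥ 21.651. Round up → N = 22.
One LSB is 5.07 V / 4194304 = 1.2088 µV.
|e|_max = LSB/2 = 0.604 µV.

0.604 µV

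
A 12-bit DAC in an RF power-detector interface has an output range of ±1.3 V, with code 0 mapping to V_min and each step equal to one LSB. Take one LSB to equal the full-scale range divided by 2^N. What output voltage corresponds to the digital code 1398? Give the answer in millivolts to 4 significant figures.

Range = 1.3 − (-1.3) = 2.6 V. LSB = 2.6 V / 2^12.
V_out = -1.3 + 1398 × (2.6/4096) V
      = -1.3 + 0.887402 = -0.412598 V.

-412.6 mV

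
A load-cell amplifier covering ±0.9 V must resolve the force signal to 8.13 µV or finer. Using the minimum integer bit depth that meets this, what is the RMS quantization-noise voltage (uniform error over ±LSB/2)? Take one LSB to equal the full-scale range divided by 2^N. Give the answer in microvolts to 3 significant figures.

1.98 µV

Span: 0.9 V − (-0.9 V) = 1.8 V.
1.8 V / 8.13 µV = 221400. Since 2^17 = 131072 and 2^18 = 262144, N = 18.
LSB = 1.8 V ÷ 2^18 = 1.8/262144 V = 6.8665 µV.
V_rms = LSB/√12 = 1.98 µV.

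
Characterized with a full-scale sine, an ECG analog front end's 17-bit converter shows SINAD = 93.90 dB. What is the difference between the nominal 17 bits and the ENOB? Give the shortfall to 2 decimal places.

Effective bits = (93.90 − 1.76)/6.02 = 15.3056.
17 − 15.3056 = 1.69 bits below nominal.

1.69 bits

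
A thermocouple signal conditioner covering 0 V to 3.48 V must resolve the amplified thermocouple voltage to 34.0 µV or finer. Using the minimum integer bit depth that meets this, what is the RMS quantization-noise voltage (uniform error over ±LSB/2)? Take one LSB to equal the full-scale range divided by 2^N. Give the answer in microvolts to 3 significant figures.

Range is 3.48 V.
Required number of levels: 3.48/34.0 µV = 102350; smallest N with 2^N ≥ that is 17.
Step size = 3.48/131072 V = 26.550 µV.
RMS noise = LSB/√12 = 7.66 µV.

7.66 µV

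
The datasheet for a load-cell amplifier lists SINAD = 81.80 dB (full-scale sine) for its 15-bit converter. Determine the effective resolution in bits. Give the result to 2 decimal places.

Inverting SNR = 6.02 N + 1.76: N_eff = (81.80 − 1.76)/6.02 = 13.2957.

13.30 bits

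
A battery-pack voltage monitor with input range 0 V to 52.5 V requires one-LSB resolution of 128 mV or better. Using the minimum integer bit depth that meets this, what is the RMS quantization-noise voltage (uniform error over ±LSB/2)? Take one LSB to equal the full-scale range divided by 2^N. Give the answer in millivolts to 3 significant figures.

29.6 mV

Range is 52.5 V.
Levels needed ≥ 52.5/128 mV = 410.2. 2^9 = 512 suffices, so N_min = 9.
Step size = 52.5/512 V = 102.54 mV.
V_rms = LSB/√12 = 29.6 mV.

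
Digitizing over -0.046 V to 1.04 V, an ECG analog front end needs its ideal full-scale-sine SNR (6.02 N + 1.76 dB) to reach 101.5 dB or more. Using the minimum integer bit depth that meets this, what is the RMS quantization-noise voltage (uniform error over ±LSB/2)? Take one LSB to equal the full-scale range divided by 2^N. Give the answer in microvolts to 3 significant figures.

2.39 µV

Full-scale range = 1.04 V − (-0.046 V) = 1.086 V.
Required N = ⌈(101.5 − 1.76)/6.02⌉ = ⌈16.568⌉ = 17.
One LSB is 1.086 V / 131072 = 8.2855 µV.
σ_q = LSB/√12 = 8.2855 µV/3.4641 = 2.39 µV.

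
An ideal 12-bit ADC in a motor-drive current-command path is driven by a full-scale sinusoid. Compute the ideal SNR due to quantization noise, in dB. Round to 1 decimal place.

For an ideal N-bit converter with full-scale sine input, SNR = 6.02 N + 1.76 dB. SNR = 6.02 × 12 + 1.76 = 72.24 + 1.76 = 74.00 dB.

74.0 dB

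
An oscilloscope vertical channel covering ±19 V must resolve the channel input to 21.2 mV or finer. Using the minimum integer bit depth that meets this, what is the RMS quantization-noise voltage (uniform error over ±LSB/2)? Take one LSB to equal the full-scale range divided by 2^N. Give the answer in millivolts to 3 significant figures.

5.36 mV

Full-scale range = 19 V − (-19 V) = 38 V.
Levels needed ≥ 38/21.2 mV = 1792. 2^11 = 2048 suffices, so N_min = 11.
One LSB is 38 V / 2048 = 18.555 mV.
RMS noise = LSB/√12 = 5.36 mV.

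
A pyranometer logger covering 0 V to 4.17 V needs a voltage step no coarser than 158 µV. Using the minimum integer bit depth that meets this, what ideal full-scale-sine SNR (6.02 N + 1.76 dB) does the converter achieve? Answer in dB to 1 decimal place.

Span = 4.17 V.
4.17 V / 158 µV = 26390. Since 2^14 = 16384 and 2^15 = 32768, N = 15.
Ideal SNR at N = 15: 6.02·15 + 1.76 = 92.1 dB.

92.1 dB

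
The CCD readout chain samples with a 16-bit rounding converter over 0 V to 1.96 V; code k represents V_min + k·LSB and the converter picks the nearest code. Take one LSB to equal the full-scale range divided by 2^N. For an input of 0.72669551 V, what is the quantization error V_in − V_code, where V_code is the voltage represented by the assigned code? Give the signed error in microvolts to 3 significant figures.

Full-scale range = 1.96 V. LSB = 1.96 V / 2^16 ≈ 29.91 µV.
Position in LSBs: (0.72669551 − (0)) × 65536/1.96 = 24298.3250; rounding gives k = 24298.
Reconstructed level: 0 + 24298 × 1.96/65536 V = 0.72668579102 V.
V_in − V_code = 0.72669551 − (0.72668579102) = +9.72 µV.

+9.72 µV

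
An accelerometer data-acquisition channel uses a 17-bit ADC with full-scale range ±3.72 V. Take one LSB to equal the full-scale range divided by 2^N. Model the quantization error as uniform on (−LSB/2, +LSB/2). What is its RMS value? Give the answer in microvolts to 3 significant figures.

16.4 µV

Range = 3.72 − (-3.72) = 7.44 V.
LSB = 7.44 V ÷ 2^17 = 7.44/131072 V = 56.763 µV.
RMS of a uniform error over width LSB is LSB/√12 = 16.4 µV.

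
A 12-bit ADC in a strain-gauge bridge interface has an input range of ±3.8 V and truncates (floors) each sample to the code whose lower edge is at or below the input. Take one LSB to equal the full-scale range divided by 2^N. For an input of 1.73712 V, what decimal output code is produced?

Range = 3.8 − (-3.8) = 7.6 V. LSB = 7.6 V / 2^12 ≈ 1.855 mV.
(V_in − V_min) × 2^12/range = (1.73712 − (-3.8)) × 4096/7.6 = 2984.216.
Floor → code = 2984.

2984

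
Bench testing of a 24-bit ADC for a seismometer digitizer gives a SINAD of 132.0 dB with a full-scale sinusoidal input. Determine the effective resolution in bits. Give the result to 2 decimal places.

Inverting SNR = 6.02 N + 1.76: N_eff = (132.0 − 1.76)/6.02 = 21.6346.

21.63 bits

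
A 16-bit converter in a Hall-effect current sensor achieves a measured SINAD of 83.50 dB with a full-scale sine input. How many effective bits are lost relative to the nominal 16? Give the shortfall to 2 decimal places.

2.42 bits

N_eff = (83.50 − 1.76)/6.02 = 13.5781 bits.
Shortfall = 16 − 13.5781 = 2.4219 bits.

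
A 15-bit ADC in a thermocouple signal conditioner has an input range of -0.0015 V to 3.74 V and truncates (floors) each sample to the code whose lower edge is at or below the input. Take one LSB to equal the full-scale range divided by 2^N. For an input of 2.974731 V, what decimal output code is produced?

26065

Span: 3.74 V − (-0.0015 V) = 3.7415 V. LSB = 3.7415 V / 2^15 ≈ 114.2 µV.
code = ⌊(V_in − V_min)/LSB⌋ = ⌊(V_in − V_min) × 2^15 / range⌋
     = ⌊(2.974731 − (-0.0015)) × 32768 / 3.7415⌋ = ⌊2.976231 × 32768/3.7415⌋
     = ⌊26065.786⌋ = 26065.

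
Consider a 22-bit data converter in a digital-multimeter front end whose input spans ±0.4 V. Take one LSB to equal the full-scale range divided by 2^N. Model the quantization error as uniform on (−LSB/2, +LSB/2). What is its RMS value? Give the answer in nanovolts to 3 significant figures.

Span: 0.4 V − (-0.4 V) = 0.8 V.
LSB = 0.8 V / 2^22 = 190.73 nV.
σ_q = LSB/√12 = 190.73 nV/3.4641 = 55.1 nV.

55.1 nV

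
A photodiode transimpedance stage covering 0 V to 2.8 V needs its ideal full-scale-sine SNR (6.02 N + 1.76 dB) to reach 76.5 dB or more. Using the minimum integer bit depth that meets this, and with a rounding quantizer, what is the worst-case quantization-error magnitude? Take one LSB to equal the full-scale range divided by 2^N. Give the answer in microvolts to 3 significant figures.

171 µV

Span = 2.8 V.
6.02 N + 1.76 ≥ 76.5 gives N ≥ 12.415, so the minimum integer is 13.
Step size = 2.8/8192 V = 341.80 µV.
Max error for round-to-nearest is LSB/2 = 171 µV.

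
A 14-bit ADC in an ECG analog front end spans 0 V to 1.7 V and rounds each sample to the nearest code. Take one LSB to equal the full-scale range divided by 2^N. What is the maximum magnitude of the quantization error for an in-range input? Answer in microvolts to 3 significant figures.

51.9 µV

Range is 1.7 V.
One LSB is 1.7 V / 16384 = 103.76 µV.
|e|_max = LSB/2 = 51.9 µV.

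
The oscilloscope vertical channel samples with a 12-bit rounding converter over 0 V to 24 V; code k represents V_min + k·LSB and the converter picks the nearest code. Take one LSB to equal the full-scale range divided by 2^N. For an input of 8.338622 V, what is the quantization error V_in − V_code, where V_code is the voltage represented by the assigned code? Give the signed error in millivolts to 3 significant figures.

Span = 24 V. LSB = 24 V / 2^12 ≈ 5.859 mV.
(8.338622 − (0)) / LSB = 8.338622 × 4096/24 = 1423.1248. Nearest integer: k = 1423.
V_code = 0 + (1423/4096) × 24 = 8.337890625 V.
e = 8.338622 − (8.337890625) = +0.731 mV.

+0.731 mV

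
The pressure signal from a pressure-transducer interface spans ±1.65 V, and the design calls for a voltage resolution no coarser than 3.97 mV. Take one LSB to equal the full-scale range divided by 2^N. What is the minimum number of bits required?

10 bits

Full-scale range = 1.65 V − (-1.65 V) = 3.3 V.
Levels needed ≥ 3.3/3.97 mV = 831.2. 2^10 = 1024 suffices, so N_min = 10.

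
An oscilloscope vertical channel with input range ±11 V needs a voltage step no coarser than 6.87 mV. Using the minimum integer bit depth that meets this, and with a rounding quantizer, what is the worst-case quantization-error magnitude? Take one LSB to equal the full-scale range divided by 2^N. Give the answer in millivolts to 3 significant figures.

2.69 mV

Range = 11 − (-11) = 22 V.
Need 2^N ≥ 22 V / 6.87 mV = 3202 → N_min = 12.
LSB = 22 V ÷ 2^12 = 22/4096 V = 5.3711 mV.
Half an LSB is 2.69 mV.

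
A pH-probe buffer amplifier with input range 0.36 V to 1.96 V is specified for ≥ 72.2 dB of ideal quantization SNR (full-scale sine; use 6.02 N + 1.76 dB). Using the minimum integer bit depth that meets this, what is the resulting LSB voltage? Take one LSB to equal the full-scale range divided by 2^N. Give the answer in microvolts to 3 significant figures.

The full-scale span is 1.96 − (0.36) = 1.6 V.
Solving 6.02 N ≥ 72.2 − 1.76: N ≥ 11.701. Round up → N = 12.
LSB = 1.6 V / 2^12 = 391 µV.

391 µV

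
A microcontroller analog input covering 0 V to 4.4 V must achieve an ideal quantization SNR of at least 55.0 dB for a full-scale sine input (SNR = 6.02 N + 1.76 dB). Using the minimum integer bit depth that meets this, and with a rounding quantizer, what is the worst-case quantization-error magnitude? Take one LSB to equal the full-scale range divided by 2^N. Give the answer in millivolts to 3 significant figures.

V_FS = 4.4 V.
N ≥ (55.0 − 1.76)/6.02 = 8.844 → N_min = 9.
One LSB is 4.4 V / 512 = 8.5938 mV.
Half an LSB is 4.30 mV.

4.30 mV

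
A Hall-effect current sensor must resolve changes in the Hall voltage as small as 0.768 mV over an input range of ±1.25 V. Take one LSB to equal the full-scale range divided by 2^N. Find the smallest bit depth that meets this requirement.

Full-scale range = 1.25 V − (-1.25 V) = 2.5 V.
Levels needed ≥ 2.5/0.768 mV = 3255. 2^12 = 4096 suffices, so N_min = 12.

12 bits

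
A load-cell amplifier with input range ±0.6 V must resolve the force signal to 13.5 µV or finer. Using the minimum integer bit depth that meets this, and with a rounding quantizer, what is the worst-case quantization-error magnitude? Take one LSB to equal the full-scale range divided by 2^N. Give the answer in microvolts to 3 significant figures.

The full-scale span is 0.6 − (-0.6) = 1.2 V.
1.2 V / 13.5 µV = 88890. Since 2^16 = 65536 and 2^17 = 131072, N = 17.
LSB = 1.2 V / 2^17 = 9.1553 µV.
Max error for round-to-nearest is LSB/2 = 4.58 µV.

4.58 µV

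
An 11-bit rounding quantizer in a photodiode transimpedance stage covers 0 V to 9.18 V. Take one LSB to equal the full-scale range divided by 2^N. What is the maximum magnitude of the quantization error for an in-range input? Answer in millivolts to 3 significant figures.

2.24 mV

Span = 9.18 V.
LSB = 9.18 V / 2^11 = 4.4824 mV.
Worst-case error for round-to-nearest is half an LSB: 2.24 mV.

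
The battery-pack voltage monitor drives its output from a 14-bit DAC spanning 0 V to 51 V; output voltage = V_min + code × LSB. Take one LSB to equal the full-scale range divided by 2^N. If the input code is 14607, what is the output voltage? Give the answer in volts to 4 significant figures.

Span = 51 V. LSB = 51 V / 2^14.
V_out = 0 + 14607 × (51/16384) V
      = 0 V + 45.4686 V = 45.4686 V.

45.47 V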